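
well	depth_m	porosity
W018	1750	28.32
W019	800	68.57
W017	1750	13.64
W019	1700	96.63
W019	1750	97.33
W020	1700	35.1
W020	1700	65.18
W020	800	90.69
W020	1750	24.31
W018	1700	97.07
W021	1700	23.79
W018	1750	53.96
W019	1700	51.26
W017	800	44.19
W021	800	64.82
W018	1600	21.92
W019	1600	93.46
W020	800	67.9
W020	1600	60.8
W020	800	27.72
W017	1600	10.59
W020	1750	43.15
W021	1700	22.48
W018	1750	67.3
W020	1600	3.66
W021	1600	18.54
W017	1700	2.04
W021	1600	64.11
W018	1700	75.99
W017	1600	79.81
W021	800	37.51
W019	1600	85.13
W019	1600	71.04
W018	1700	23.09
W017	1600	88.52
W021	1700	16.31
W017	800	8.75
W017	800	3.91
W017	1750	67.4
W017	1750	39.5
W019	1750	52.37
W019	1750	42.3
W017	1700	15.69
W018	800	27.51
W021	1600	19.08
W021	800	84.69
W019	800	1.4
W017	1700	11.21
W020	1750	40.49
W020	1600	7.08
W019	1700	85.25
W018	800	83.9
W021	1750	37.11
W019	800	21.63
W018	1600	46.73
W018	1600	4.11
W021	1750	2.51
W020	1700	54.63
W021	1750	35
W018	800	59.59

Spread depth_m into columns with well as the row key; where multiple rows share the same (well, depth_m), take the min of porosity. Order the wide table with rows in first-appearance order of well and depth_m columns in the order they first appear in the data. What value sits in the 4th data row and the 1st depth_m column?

24.31

With rows in first-appearance order of well, row 4 is well=W020. depth_m columns in first-appearance order: 1750, 800, 1700, 1600; column 1 is 1750.
Long rows with well=W020, depth_m=1750: min(24.31, 43.15, 40.49) = 24.31.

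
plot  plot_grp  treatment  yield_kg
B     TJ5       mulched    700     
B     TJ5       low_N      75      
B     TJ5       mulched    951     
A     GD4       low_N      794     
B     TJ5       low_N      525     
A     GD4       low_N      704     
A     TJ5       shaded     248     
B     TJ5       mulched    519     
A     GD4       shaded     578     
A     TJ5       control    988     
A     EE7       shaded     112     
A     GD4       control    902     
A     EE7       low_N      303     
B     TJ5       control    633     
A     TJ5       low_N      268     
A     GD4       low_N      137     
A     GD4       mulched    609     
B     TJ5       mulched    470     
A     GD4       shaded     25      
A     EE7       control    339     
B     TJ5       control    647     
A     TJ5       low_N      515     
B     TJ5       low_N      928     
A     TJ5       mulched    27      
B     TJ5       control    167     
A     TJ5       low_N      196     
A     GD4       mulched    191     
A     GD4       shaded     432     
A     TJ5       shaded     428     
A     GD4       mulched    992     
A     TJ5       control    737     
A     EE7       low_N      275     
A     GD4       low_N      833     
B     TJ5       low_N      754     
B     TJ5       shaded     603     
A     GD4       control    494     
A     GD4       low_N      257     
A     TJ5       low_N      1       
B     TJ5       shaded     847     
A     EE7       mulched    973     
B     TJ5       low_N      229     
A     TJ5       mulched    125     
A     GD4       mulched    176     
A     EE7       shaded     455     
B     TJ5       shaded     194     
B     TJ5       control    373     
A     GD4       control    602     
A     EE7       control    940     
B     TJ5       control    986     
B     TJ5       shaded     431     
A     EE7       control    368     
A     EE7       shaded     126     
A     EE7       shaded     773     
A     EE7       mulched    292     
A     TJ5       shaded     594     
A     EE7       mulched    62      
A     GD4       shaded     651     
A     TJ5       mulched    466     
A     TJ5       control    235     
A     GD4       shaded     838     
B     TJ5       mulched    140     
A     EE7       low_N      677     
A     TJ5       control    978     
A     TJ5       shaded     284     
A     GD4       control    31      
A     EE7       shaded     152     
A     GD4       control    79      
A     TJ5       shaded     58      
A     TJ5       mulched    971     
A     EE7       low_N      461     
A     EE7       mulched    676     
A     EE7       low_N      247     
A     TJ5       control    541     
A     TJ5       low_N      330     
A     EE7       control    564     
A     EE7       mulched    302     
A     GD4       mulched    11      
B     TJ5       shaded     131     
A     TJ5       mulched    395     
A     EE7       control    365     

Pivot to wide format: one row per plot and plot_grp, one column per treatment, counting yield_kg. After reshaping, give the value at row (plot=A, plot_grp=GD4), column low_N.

Rows with plot=A, plot_grp=GD4 and treatment=low_N: yield_kg values are 794, 704, 137, 833, 257.
5 rows match — count = 5.

5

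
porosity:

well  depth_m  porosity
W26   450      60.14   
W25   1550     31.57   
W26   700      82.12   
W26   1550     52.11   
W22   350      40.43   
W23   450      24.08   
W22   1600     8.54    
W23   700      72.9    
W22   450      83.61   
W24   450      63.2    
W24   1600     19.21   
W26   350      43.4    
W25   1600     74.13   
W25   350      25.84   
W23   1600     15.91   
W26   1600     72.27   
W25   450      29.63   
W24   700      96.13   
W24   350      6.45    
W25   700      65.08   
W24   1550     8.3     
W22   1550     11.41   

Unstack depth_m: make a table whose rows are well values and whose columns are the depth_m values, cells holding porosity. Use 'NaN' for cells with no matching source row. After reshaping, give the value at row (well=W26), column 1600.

72.27

The long row with well=W26, depth_m=1600 has porosity=72.27.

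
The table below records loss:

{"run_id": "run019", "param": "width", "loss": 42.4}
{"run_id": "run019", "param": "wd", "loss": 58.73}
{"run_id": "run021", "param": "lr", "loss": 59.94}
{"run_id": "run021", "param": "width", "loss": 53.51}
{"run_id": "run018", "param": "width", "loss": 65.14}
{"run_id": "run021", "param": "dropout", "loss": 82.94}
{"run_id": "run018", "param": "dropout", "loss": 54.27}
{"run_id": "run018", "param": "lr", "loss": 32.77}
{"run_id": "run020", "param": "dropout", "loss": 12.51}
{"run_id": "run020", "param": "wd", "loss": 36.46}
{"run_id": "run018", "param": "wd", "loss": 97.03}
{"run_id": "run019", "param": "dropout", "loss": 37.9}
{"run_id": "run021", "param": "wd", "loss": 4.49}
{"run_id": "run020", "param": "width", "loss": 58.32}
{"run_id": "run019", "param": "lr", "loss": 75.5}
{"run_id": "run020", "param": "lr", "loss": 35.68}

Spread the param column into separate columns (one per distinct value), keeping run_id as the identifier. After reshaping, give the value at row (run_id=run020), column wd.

36.46

Wide layout: rows indexed by run_id, columns are the 4 distinct param values (width, wd, lr, dropout).
Cell (run_id=run020, param=wd) draws from the long row where run_id=run020 and param=wd, which has loss=36.46.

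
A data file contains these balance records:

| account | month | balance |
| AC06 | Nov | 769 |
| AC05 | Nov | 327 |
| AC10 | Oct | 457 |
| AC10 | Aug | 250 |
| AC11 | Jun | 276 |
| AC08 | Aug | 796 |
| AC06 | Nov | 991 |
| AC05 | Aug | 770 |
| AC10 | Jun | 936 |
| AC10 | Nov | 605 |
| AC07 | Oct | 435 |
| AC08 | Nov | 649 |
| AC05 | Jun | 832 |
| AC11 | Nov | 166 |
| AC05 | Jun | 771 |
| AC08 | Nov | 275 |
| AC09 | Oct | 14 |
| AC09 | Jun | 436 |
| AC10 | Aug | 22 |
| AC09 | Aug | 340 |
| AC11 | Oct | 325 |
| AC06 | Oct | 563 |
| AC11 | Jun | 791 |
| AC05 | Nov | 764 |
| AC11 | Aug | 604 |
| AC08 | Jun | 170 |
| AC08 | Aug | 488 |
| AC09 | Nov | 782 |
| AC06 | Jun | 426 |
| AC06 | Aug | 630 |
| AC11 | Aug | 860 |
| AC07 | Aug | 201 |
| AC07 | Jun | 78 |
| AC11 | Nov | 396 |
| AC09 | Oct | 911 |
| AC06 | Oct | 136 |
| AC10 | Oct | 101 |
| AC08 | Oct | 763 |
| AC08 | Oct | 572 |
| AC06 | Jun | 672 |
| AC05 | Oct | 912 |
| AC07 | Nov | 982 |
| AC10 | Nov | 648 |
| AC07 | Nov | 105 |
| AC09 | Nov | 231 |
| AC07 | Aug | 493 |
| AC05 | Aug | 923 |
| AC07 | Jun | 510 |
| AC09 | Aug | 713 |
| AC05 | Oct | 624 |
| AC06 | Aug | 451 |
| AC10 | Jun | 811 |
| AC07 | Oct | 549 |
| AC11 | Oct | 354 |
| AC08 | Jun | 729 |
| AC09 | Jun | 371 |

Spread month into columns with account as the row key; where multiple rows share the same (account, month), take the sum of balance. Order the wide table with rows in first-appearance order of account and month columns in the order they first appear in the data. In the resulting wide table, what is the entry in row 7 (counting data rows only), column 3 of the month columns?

1053

With rows in first-appearance order of account, row 7 is account=AC09. month columns in first-appearance order: Nov, Oct, Aug, Jun; column 3 is Aug.
Long rows with account=AC09, month=Aug: 340 + 713 = 1053.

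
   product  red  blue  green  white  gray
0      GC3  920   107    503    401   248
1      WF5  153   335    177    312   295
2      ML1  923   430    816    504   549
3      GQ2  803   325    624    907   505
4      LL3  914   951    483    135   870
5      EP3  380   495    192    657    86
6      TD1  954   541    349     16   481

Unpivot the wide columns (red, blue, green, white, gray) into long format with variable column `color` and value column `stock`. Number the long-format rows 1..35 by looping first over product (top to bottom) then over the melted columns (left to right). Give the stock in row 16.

35 rows total (7 × 5). Row 16: index ⌊(16-1)/5⌋ = 3 into product → GQ2; (16-1) mod 5 = 0 into the melted columns → red.
So row 16 is (GQ2, red, 803); stock = 803.

803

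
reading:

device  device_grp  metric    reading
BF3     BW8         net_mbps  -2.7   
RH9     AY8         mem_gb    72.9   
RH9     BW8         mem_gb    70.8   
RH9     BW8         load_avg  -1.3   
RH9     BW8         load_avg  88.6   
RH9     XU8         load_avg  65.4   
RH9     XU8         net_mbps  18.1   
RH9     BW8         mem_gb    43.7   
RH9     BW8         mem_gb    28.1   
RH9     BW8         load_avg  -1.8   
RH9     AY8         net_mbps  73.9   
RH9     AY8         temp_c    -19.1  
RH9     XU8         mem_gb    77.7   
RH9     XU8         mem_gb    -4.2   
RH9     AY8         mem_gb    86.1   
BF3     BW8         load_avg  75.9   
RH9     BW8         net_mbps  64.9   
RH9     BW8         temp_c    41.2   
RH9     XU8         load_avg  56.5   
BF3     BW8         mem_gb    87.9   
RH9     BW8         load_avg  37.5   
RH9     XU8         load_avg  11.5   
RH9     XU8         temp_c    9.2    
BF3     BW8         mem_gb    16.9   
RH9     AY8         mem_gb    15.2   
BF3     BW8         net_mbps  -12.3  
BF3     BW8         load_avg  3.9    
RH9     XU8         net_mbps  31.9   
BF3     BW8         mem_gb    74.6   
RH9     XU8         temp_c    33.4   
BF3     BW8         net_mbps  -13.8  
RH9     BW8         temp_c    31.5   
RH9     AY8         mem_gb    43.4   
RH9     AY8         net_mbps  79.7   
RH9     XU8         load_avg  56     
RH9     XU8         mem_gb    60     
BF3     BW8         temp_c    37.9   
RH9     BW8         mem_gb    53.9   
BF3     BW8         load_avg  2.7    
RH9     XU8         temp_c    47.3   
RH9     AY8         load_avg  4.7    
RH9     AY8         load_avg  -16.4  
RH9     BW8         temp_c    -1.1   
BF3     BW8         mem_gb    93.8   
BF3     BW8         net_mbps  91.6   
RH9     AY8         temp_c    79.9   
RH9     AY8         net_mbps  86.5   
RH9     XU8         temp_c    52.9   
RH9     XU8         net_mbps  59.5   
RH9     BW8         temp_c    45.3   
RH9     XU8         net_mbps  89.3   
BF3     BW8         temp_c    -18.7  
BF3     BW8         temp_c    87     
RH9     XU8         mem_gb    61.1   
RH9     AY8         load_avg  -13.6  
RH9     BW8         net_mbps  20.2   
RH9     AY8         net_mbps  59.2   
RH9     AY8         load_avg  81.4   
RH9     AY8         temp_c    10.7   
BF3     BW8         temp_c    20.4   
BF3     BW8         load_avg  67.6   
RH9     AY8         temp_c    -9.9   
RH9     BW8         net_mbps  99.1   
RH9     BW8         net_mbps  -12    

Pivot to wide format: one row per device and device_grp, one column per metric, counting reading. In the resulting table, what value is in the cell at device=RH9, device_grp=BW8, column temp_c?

4

Rows with device=RH9, device_grp=BW8 and metric=temp_c: reading values are 41.2, 31.5, -1.1, 45.3.
4 rows match — count = 4.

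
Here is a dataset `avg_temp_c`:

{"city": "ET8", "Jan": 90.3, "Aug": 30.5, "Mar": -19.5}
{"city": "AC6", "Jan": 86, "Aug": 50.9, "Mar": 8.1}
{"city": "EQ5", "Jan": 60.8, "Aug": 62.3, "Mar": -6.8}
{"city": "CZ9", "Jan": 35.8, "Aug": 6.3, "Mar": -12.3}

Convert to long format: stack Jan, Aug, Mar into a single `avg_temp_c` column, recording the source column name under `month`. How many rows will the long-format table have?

4 city values × 3 melted columns = 12 rows.

12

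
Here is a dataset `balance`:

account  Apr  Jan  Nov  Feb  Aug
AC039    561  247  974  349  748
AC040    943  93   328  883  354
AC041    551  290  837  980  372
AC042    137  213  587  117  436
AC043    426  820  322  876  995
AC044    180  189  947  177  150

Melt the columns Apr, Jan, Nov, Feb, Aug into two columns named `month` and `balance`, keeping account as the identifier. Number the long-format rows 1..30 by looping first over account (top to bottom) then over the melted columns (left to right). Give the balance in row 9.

883

30 rows total (6 × 5). Row 9: index ⌊(9-1)/5⌋ = 1 into account → AC040; (9-1) mod 5 = 3 into the melted columns → Feb.
So row 9 is (AC040, Feb, 883); balance = 883.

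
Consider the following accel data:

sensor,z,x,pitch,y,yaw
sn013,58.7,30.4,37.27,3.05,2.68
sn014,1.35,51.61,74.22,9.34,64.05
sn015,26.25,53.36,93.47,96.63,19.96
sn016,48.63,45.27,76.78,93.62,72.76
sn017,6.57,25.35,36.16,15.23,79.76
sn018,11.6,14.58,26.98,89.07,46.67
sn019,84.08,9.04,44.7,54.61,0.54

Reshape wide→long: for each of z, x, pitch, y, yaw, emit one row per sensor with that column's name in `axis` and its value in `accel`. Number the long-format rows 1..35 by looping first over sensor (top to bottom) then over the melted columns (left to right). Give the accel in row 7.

51.61

35 rows total (7 × 5). Row 7: index ⌊(7-1)/5⌋ = 1 into sensor → sn014; (7-1) mod 5 = 1 into the melted columns → x.
So row 7 is (sn014, x, 51.61); accel = 51.61.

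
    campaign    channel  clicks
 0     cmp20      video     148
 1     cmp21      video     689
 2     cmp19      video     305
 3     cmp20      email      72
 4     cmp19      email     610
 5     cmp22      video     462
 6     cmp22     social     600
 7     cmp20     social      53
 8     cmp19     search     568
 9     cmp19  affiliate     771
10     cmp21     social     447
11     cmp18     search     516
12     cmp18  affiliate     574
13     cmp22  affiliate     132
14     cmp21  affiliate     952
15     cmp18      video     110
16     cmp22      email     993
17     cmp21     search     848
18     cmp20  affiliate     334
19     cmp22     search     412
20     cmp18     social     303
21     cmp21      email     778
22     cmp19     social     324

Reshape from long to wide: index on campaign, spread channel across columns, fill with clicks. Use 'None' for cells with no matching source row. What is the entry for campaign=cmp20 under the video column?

148

The long row with campaign=cmp20, channel=video has clicks=148.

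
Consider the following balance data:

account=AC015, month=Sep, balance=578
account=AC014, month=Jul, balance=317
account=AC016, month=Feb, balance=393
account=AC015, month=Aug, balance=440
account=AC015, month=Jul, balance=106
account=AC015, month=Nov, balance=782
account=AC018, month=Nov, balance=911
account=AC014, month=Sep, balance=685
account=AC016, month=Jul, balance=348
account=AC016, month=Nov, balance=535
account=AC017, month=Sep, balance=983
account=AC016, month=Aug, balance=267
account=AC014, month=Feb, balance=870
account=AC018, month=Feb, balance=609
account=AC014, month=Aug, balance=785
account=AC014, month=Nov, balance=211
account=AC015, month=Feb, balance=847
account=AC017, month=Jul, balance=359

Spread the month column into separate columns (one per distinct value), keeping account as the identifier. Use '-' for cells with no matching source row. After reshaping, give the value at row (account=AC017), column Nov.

No long-format row has account=AC017 and month=Nov, so the cell is -.

-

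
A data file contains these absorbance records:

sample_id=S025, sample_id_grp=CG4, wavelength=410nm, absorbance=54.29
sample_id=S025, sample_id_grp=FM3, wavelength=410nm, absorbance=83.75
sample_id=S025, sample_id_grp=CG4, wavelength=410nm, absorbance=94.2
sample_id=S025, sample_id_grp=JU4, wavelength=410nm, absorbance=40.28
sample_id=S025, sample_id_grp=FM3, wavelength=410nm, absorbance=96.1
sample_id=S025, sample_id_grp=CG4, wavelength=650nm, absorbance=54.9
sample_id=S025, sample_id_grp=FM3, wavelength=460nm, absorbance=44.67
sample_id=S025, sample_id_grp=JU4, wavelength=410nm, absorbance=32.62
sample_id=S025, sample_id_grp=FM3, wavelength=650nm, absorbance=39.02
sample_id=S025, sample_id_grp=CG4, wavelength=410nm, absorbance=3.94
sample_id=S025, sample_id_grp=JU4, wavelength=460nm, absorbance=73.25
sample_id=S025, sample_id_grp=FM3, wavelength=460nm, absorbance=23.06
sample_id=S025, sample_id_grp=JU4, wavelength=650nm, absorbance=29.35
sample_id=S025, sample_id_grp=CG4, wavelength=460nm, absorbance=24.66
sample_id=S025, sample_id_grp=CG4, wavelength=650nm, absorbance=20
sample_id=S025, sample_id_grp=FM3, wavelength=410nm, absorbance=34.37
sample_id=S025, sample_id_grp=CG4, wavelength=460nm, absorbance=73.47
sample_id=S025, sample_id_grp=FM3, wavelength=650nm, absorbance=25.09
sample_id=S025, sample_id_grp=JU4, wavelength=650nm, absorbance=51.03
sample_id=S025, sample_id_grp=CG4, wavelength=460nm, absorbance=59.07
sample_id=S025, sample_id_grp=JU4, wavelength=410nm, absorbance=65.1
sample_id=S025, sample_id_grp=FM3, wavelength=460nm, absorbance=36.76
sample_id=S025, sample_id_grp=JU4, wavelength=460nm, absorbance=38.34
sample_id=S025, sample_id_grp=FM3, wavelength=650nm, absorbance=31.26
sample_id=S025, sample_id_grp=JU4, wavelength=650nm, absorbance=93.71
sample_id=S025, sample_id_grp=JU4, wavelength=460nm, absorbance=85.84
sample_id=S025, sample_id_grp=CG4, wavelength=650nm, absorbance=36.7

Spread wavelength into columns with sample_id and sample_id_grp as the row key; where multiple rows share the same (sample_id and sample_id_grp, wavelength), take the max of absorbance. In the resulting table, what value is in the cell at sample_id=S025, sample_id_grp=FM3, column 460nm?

Rows with sample_id=S025, sample_id_grp=FM3 and wavelength=460nm: absorbance values are 44.67, 23.06, 36.76.
max(44.67, 23.06, 36.76) = 44.67.

44.67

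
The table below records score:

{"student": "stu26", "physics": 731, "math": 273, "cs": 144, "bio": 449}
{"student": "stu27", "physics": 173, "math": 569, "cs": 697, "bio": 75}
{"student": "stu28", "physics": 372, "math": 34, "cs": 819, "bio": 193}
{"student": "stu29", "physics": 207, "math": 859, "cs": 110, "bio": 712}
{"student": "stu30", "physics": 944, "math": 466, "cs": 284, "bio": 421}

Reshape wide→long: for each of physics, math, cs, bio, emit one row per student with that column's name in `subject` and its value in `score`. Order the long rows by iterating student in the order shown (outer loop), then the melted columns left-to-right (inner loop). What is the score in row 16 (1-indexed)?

20 rows total (5 × 4). Row 16: index ⌊(16-1)/4⌋ = 3 into student → stu29; (16-1) mod 4 = 3 into the melted columns → bio.
So row 16 is (stu29, bio, 712); score = 712.

712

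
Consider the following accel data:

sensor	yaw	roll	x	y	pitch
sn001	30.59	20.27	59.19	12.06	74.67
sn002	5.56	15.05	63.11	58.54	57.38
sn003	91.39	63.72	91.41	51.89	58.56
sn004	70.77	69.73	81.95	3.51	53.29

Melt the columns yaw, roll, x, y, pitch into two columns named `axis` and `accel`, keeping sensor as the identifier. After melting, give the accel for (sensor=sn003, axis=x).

91.41

Unpivoting turns each (sensor, wide-column) pair into one long row.
The wide cell at row sn003, column x holds 91.41, so the long row (sn003, x) has accel=91.41.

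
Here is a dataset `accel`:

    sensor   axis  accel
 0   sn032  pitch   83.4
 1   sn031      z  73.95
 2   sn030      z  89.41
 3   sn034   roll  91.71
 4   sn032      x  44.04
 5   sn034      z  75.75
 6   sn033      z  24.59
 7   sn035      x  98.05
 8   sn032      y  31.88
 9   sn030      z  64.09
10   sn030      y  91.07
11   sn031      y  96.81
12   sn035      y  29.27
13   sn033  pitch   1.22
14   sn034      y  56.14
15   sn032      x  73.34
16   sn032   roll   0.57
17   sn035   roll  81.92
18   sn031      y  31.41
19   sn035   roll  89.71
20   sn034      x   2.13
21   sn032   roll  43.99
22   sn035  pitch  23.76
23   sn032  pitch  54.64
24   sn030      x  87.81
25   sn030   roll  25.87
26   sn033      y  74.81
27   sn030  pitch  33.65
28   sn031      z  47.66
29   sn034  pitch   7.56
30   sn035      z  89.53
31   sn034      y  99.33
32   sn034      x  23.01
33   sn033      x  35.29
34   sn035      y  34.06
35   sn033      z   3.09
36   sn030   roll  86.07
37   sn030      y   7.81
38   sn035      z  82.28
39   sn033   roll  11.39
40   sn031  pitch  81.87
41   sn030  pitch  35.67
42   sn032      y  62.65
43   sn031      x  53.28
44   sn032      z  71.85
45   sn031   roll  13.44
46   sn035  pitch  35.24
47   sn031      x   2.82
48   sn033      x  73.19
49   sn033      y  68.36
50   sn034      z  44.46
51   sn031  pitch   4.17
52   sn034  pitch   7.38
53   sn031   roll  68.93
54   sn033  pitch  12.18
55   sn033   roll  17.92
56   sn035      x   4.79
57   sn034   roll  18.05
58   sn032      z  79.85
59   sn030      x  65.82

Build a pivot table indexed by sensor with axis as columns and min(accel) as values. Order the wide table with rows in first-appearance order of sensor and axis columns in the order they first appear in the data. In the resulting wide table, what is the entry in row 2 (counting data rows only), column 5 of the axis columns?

With rows in first-appearance order of sensor, row 2 is sensor=sn031. axis columns in first-appearance order: pitch, z, roll, x, y; column 5 is y.
Long rows with sensor=sn031, axis=y: min(96.81, 31.41) = 31.41.

31.41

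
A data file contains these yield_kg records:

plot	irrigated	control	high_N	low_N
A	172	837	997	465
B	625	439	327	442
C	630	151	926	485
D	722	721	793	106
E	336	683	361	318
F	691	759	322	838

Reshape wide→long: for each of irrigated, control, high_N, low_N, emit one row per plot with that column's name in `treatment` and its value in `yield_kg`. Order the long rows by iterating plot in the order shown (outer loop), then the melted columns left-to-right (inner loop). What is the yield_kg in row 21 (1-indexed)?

691

24 rows total (6 × 4). Row 21: index ⌊(21-1)/4⌋ = 5 into plot → F; (21-1) mod 4 = 0 into the melted columns → irrigated.
So row 21 is (F, irrigated, 691); yield_kg = 691.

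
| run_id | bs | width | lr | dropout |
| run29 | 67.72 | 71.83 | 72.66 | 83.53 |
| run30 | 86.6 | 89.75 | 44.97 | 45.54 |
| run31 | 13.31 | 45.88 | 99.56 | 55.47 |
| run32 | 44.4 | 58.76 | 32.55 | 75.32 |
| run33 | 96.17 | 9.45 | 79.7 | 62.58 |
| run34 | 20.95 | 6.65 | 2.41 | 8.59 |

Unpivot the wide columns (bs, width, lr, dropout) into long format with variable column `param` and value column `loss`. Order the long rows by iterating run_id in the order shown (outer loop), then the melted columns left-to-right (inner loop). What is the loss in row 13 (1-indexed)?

44.4

24 rows total (6 × 4). Row 13: index ⌊(13-1)/4⌋ = 3 into run_id → run32; (13-1) mod 4 = 0 into the melted columns → bs.
So row 13 is (run32, bs, 44.4); loss = 44.4.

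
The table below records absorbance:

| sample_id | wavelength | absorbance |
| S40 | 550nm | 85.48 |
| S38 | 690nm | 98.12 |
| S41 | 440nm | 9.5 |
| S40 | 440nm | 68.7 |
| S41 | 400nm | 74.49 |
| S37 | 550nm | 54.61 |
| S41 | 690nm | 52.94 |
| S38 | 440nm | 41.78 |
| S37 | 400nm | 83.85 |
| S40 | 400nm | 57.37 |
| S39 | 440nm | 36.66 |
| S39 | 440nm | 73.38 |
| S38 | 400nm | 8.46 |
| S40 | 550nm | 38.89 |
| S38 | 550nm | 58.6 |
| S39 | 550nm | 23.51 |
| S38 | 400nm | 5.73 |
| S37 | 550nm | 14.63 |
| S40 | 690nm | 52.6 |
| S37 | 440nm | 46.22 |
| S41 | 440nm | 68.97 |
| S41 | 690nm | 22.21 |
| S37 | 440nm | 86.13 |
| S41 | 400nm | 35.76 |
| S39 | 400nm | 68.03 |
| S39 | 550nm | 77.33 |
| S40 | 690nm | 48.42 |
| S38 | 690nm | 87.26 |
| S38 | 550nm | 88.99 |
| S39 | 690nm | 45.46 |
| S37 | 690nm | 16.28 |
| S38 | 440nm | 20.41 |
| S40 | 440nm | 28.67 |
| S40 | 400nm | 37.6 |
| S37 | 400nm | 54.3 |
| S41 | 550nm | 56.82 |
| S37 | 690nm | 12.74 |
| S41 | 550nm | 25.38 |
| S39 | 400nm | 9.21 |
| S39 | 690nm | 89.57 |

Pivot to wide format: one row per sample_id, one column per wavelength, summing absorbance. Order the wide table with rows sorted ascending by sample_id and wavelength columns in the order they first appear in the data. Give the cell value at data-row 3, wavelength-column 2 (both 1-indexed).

135.03

With rows sorted ascending by sample_id, row 3 is sample_id=S39. wavelength columns in first-appearance order: 550nm, 690nm, 440nm, 400nm; column 2 is 690nm.
Long rows with sample_id=S39, wavelength=690nm: 45.46 + 89.57 = 135.03.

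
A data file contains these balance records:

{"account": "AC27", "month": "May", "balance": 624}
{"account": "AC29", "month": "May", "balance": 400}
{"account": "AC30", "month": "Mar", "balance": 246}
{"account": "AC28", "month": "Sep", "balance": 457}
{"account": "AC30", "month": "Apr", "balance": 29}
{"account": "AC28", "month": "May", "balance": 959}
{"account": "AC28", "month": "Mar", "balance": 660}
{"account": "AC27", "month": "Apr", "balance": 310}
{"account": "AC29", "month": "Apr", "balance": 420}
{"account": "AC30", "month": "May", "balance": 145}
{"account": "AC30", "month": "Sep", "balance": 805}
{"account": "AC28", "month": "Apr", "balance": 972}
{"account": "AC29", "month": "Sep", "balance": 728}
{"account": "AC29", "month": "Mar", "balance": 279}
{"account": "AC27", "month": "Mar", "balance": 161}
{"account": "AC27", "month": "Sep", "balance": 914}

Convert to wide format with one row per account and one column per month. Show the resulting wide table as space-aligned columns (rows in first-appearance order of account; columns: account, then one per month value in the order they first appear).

Columns: account plus the 4 distinct month values (May, Mar, Sep, Apr).
For example, row AC27 column May takes balance=624 from the long row (AC27, May).

account  May  Mar  Sep  Apr
AC27     624  161  914  310
AC29     400  279  728  420
AC30     145  246  805  29 
AC28     959  660  457  972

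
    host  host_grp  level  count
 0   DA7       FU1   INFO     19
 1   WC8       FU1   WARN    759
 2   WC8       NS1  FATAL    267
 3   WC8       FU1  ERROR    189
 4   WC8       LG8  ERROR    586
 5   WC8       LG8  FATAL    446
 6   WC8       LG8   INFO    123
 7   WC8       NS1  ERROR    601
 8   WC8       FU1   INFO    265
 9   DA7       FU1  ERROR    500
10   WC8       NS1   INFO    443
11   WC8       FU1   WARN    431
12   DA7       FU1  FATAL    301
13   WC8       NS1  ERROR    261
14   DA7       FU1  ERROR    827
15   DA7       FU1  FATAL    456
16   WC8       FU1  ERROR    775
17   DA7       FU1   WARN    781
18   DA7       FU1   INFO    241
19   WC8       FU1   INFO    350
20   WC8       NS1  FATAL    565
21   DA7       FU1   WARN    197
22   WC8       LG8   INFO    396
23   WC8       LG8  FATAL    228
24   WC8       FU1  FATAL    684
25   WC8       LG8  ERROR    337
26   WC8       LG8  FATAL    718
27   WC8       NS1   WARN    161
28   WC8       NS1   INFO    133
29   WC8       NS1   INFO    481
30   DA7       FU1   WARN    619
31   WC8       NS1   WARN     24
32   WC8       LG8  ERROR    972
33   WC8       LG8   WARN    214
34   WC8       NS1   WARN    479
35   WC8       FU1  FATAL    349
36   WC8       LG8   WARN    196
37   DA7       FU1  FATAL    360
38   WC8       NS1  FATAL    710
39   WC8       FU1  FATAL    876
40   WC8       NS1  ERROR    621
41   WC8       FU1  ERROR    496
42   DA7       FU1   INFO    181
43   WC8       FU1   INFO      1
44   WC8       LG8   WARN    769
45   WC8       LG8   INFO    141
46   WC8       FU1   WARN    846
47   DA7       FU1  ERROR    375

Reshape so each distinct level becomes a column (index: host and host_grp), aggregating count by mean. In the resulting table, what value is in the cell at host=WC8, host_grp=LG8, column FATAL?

Rows with host=WC8, host_grp=LG8 and level=FATAL: count values are 446, 228, 718.
(446 + 228 + 718) / 3 = 464.

464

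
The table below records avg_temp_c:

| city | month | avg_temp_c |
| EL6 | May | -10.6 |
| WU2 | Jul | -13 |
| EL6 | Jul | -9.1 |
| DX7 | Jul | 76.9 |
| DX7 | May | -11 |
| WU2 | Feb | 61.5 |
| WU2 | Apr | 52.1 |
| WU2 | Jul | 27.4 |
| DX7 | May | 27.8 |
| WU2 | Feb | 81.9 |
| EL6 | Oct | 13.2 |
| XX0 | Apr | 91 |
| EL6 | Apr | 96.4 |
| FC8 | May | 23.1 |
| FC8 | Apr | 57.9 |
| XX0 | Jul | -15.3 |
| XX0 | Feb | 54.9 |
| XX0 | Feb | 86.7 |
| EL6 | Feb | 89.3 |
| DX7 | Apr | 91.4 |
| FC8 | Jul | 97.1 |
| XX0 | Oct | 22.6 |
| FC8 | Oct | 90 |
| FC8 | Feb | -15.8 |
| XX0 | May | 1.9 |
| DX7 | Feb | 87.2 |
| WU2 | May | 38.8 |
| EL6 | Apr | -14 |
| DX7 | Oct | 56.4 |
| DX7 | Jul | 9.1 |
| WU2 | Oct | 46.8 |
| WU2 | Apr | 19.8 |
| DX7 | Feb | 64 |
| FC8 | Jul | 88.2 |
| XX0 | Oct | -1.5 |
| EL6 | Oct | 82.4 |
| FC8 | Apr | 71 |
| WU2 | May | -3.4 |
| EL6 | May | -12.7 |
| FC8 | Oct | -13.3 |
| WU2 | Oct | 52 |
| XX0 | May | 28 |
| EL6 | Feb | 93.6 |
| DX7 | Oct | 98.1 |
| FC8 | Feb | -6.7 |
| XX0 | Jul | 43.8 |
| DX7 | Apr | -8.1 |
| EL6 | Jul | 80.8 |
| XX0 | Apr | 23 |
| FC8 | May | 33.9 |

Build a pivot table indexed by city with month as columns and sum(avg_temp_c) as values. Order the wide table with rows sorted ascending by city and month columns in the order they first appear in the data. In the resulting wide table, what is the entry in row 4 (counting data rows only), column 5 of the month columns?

98.8

With rows sorted ascending by city, row 4 is city=WU2. month columns in first-appearance order: May, Jul, Feb, Apr, Oct; column 5 is Oct.
Long rows with city=WU2, month=Oct: 46.8 + 52 = 98.8.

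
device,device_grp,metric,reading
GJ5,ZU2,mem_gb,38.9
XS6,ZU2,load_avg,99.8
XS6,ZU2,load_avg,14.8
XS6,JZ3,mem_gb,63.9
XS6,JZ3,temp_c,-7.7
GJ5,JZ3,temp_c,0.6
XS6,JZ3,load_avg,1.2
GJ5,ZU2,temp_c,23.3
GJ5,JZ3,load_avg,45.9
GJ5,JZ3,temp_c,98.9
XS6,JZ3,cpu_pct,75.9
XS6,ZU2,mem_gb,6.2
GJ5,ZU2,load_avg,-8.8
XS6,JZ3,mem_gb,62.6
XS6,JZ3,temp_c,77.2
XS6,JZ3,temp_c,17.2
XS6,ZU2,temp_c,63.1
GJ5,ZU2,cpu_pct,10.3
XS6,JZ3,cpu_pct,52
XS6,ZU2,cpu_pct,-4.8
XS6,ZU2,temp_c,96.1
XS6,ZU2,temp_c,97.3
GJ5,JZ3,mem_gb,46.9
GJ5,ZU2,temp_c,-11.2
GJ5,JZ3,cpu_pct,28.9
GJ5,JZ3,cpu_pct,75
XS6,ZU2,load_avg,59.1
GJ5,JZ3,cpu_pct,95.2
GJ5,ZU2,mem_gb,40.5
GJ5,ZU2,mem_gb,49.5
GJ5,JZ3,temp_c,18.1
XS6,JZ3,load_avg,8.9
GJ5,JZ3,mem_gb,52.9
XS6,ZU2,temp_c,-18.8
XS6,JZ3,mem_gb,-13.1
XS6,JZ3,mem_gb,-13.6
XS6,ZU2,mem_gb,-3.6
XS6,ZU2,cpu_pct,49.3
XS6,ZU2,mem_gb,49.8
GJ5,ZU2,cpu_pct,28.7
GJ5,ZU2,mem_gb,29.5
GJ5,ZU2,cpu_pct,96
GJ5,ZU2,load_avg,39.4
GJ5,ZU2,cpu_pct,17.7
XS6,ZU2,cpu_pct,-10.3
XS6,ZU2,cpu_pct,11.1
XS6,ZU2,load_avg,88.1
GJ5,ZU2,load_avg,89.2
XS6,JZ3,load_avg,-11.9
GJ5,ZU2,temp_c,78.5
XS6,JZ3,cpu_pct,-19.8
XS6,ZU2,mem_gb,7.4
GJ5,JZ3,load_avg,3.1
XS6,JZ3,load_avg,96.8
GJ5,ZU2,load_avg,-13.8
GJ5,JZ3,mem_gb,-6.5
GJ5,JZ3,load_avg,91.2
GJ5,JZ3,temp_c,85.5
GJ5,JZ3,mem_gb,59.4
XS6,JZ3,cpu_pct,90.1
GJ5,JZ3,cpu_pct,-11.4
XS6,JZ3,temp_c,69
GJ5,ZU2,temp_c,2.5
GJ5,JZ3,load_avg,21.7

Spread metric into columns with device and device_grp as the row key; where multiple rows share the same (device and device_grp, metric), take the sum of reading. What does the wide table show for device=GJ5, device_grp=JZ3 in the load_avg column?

161.9

Rows with device=GJ5, device_grp=JZ3 and metric=load_avg: reading values are 45.9, 3.1, 91.2, 21.7.
45.9 + 3.1 + 91.2 + 21.7 = 161.9.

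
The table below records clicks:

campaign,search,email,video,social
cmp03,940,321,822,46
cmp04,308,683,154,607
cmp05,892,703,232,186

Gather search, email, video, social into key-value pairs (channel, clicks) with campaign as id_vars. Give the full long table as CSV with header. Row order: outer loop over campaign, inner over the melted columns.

campaign,channel,clicks
cmp03,search,940
cmp03,email,321
cmp03,video,822
cmp03,social,46
cmp04,search,308
cmp04,email,683
cmp04,video,154
cmp04,social,607
cmp05,search,892
cmp05,email,703
cmp05,video,232
cmp05,social,186

Each (campaign, column) pair becomes one row: 3 × 4 = 12 rows.
For example, (cmp03, search) → clicks=940.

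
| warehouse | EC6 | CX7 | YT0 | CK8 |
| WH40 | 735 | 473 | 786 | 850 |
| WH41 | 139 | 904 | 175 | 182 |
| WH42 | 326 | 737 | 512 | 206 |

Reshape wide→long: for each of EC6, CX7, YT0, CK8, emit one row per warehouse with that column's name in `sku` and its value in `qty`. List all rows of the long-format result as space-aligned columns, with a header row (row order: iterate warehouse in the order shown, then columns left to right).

Each (warehouse, column) pair becomes one row: 3 × 4 = 12 rows.
For example, (WH40, EC6) → qty=735.

warehouse  sku  qty
WH40       EC6  735
WH40       CX7  473
WH40       YT0  786
WH40       CK8  850
WH41       EC6  139
WH41       CX7  904
WH41       YT0  175
WH41       CK8  182
WH42       EC6  326
WH42       CX7  737
WH42       YT0  512
WH42       CK8  206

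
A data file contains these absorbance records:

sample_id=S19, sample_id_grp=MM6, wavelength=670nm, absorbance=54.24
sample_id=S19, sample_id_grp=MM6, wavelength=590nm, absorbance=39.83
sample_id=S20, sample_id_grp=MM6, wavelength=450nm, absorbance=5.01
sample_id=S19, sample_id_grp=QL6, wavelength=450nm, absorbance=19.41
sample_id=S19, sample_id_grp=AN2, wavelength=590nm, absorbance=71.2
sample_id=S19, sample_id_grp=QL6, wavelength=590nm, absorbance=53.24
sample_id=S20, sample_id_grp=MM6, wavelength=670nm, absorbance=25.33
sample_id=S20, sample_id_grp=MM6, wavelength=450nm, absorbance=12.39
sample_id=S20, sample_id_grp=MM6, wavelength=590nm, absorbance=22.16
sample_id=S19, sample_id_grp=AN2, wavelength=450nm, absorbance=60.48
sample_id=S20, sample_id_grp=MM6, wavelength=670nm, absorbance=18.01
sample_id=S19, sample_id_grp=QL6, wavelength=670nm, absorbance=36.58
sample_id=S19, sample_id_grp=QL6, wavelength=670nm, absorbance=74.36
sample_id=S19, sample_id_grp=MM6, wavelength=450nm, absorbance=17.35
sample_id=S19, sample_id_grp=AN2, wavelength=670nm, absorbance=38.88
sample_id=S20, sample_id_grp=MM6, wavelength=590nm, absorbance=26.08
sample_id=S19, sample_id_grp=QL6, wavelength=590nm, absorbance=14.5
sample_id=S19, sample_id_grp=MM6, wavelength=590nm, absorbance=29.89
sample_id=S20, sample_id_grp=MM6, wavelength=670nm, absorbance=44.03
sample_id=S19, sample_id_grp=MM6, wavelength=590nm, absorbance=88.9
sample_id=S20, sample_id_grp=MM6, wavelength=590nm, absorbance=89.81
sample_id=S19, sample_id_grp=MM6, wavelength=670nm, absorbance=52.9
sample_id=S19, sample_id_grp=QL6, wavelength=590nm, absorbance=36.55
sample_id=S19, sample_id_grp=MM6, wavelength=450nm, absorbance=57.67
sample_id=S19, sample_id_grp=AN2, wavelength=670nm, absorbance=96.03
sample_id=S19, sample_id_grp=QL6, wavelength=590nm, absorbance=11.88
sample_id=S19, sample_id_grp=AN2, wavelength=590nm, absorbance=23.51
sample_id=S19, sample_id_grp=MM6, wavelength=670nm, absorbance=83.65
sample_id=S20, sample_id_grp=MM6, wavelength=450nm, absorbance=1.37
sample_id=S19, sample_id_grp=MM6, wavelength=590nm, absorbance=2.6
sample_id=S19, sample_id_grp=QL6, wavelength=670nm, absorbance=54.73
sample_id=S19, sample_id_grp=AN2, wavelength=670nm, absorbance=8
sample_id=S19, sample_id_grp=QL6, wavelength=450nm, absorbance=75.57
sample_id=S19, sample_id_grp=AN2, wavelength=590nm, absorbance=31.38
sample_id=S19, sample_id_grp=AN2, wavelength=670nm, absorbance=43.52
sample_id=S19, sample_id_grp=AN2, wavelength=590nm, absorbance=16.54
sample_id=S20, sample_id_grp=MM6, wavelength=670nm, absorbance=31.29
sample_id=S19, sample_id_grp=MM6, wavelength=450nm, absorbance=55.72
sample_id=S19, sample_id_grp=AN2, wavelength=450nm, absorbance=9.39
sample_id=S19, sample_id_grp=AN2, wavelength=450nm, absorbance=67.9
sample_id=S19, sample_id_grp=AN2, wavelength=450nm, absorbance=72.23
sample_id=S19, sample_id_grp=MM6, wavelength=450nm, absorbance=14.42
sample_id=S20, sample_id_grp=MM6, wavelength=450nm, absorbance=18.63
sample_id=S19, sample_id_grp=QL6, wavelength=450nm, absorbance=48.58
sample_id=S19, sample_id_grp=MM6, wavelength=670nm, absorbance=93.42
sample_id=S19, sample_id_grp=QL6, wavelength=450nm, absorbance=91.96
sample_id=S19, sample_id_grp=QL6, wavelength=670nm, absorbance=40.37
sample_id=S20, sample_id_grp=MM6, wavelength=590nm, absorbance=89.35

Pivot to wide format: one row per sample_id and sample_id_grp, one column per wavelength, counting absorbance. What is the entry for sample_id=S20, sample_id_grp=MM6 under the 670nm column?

4

Rows with sample_id=S20, sample_id_grp=MM6 and wavelength=670nm: absorbance values are 25.33, 18.01, 44.03, 31.29.
4 rows match — count = 4.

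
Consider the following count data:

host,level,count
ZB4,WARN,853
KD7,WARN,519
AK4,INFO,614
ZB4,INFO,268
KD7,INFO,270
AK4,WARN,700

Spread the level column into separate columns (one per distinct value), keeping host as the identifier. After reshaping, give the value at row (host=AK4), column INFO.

614

Wide layout: rows indexed by host, columns are the 2 distinct level values (WARN, INFO).
Cell (host=AK4, level=INFO) draws from the long row where host=AK4 and level=INFO, which has count=614.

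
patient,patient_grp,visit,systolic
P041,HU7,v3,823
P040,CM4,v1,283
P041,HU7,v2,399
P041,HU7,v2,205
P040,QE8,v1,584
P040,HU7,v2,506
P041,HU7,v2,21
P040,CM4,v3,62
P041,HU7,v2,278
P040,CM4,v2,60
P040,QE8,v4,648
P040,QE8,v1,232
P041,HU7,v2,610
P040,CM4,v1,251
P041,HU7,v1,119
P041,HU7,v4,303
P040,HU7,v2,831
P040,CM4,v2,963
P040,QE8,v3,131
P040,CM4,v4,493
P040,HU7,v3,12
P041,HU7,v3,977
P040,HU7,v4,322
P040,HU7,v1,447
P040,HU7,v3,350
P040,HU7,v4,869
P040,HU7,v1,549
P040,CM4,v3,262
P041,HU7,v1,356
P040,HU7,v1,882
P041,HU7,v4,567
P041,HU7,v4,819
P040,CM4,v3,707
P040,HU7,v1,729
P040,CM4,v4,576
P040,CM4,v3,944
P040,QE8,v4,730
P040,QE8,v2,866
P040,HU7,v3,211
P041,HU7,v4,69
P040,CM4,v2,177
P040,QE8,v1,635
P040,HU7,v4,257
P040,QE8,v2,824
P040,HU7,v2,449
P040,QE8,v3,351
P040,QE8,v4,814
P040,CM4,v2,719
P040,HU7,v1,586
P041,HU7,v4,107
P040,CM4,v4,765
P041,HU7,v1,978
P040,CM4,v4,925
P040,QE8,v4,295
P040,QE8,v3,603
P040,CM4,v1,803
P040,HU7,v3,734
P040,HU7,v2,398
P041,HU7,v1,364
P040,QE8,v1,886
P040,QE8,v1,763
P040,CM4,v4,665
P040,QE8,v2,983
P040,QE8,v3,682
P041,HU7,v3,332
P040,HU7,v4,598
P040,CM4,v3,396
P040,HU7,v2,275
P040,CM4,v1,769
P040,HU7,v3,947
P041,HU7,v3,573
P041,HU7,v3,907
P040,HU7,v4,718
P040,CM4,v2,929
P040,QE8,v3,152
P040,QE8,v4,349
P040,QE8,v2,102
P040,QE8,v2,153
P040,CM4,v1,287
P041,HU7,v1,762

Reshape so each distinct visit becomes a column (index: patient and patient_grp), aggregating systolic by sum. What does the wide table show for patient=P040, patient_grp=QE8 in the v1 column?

Rows with patient=P040, patient_grp=QE8 and visit=v1: systolic values are 584, 232, 635, 886, 763.
584 + 232 + 635 + 886 + 763 = 3100.

3100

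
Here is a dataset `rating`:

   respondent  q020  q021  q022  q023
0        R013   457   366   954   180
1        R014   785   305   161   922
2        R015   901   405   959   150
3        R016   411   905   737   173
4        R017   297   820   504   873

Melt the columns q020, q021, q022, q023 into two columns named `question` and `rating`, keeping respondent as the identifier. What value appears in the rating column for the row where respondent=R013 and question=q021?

366

Unpivoting turns each (respondent, wide-column) pair into one long row.
The wide cell at row R013, column q021 holds 366, so the long row (R013, q021) has rating=366.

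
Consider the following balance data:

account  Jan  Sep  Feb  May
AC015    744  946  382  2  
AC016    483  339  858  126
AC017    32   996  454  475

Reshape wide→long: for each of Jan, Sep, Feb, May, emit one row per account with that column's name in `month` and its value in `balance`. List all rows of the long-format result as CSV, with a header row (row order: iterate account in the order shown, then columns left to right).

Each (account, column) pair becomes one row: 3 × 4 = 12 rows.
For example, (AC015, Jan) → balance=744.

account,month,balance
AC015,Jan,744
AC015,Sep,946
AC015,Feb,382
AC015,May,2
AC016,Jan,483
AC016,Sep,339
AC016,Feb,858
AC016,May,126
AC017,Jan,32
AC017,Sep,996
AC017,Feb,454
AC017,May,475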